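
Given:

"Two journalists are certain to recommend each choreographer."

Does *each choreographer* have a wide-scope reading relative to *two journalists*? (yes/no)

Yes

*each choreographer* is inside a raising infinitive, which is transparent to QR (no CP barrier), so it behaves as a matrix argument.
Nothing blocks QR of the lower DP to a position above the higher one, so inverse scope is available.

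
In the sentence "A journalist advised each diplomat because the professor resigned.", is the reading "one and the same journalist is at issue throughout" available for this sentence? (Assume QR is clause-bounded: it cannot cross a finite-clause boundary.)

Yes

The described interpretation is the *a journalist* > *each diplomat* scoping.
Nothing needs to raise for *a journalist* > *each diplomat*, so no island constraint is at stake.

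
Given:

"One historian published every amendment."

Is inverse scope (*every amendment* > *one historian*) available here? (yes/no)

Both DPs are arguments of the same predicate; there is no clause or island boundary between them.
No island intervenes, so both surface and inverse scope are derivable.

Yes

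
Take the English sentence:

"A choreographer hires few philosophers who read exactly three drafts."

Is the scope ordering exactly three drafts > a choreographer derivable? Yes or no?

No

*exactly three drafts* is embedded in the relative clause *who read exactly three drafts* modifying *few philosophers*.
Relative clauses are scope islands: a quantifier cannot QR out of a relative clause to take scope in the matrix clause.
There is no licit LF on which *exactly three drafts* c-commands *a choreographer*.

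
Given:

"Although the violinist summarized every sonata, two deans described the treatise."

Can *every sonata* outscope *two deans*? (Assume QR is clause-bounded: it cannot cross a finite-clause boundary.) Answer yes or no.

*every sonata* occurs within the adjunct clause *although the violinist summarized every sonata*.
The adjunct-island constraint bars QR out of an adverbial clause.
So *every sonata* cannot raise to a position above *two deans*.

No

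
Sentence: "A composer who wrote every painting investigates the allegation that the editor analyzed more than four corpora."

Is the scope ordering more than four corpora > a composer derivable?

*more than four corpora* sits inside the complex NP *the allegation that the editor analyzed more than four corpora*.
The complex NP is opaque for QR — the quantifier is frozen inside the noun's complement.
There is no licit LF on which *more than four corpora* c-commands *a composer*.

No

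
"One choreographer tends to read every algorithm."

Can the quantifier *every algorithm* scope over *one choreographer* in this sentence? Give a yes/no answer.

Yes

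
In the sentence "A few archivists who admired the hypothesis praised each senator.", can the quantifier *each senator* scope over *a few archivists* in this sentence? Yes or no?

Yes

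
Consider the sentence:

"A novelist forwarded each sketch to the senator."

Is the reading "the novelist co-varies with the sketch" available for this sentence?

That reading corresponds to *each sketch* > *a novelist*.
Both DPs are arguments of the same predicate; there is no clause or island boundary between them.
Clause-internal QR can adjoin the lower DP above the subject, yielding the inverse reading.

Yes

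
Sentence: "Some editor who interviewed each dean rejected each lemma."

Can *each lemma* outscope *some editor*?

Yes

Although the sentence contains a relative clause (*who interviewed each dean*), *each lemma* is outside it, in the matrix VP.
With no island boundary between them, the object can take inverse scope over the subject via ordinary QR within the clause.
Both orderings are possible: *some editor* > *each lemma* and *each lemma* > *some editor*.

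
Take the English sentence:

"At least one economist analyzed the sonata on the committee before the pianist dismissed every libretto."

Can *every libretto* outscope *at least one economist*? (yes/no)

No

*every libretto* occurs within the adjunct clause *before the pianist dismissed every libretto*.
Scope out of an adjunct clause is unavailable: QR respects the adjunct-island constraint.
*every libretto* is confined to the island and cannot take scope over *at least one economist*.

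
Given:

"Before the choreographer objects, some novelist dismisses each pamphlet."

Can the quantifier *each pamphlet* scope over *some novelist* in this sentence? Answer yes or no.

Yes

The adjunct island is irrelevant here — *each pamphlet* and *some novelist* are both in the matrix clause.
Ordinary QR to a clause-peripheral position gives the wide-scope LF for the lower DP.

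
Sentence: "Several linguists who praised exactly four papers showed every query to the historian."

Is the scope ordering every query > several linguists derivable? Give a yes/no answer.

Yes

Although the sentence contains a relative clause (*who praised exactly four papers*), *every query* is outside it, in the matrix VP.
With no island boundary between them, the object can take inverse scope over the subject via ordinary QR within the clause.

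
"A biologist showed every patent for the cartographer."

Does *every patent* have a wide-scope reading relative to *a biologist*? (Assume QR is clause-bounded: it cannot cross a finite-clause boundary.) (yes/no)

Yes

*every patent* and *a biologist* are in the same minimal clause.
Nothing blocks QR of the lower DP to a position above the higher one, so inverse scope is available.
So *every patent* > *a biologist* is among the available readings.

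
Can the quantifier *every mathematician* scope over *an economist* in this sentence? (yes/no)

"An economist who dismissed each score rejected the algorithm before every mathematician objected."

No

*every mathematician* occurs within the adjunct clause *before every mathematician objected*.
Adverbial clauses are not L-marked, so they are barriers for QR — the quantifier cannot escape the adjunct.
*every mathematician* > *an economist* would require crossing that boundary, which is illicit.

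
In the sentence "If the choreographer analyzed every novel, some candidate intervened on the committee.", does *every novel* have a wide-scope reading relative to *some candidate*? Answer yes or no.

No

*every novel* occurs within the adjunct clause *if the choreographer analyzed every novel*.
Adjuncts are opaque for quantifier raising; a quantifier in an adjunct stays inside it.
The ordering *every novel* > *some candidate* is therefore underivable.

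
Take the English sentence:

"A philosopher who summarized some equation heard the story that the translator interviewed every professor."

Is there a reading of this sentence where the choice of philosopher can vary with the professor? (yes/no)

No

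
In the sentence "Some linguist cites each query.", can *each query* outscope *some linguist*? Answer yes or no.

*some linguist* and *each query* are co-arguments of the matrix verb, with nothing but a clause-internal boundary between them.
Since no island is crossed, the inverse ordering is licensed alongside surface scope.

Yes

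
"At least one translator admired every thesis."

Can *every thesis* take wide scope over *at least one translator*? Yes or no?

Yes

Both DPs are arguments of the same predicate; there is no clause or island boundary between them.
Clause-internal QR can adjoin the lower DP above the subject, yielding the inverse reading.
So *every thesis* > *at least one translator* is among the available readings.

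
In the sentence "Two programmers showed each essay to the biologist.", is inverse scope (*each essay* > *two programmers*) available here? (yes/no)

Yes

*two programmers* and *each essay* are co-arguments of the matrix verb, with nothing but a clause-internal boundary between them.
With no island boundary between them, the object can take inverse scope over the subject via ordinary QR within the clause.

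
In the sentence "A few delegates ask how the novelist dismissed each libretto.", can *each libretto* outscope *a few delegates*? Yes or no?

No

*each libretto* is embedded in the embedded question *how the novelist dismissed each libretto*.
The wh-island constraint blocks QR out of an embedded interrogative.
*each libretto* > *a few delegates* would require crossing that boundary, which is illicit.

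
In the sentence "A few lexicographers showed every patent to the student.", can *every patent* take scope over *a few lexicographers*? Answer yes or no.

Yes

*every patent* and *a few lexicographers* are in the same minimal clause.
Since no island is crossed, the inverse ordering is licensed alongside surface scope.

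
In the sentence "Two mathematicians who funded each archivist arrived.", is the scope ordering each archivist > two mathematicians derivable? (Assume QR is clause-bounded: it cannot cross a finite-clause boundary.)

Structurally, *each archivist* is inside the relative clause *who funded each archivist*.
Quantifiers inside a relative clause are trapped there; the RC boundary blocks QR.
*each archivist* > *two mathematicians* would require crossing that boundary, which is illicit.

No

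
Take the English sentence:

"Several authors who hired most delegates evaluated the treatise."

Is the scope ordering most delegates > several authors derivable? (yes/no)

No

The target quantifier *most delegates* is part of the relative clause *who hired most delegates*.
A relative clause is a scope island — quantifier raising cannot cross its boundary.
*most delegates* > *several authors* would require crossing that boundary, which is illicit.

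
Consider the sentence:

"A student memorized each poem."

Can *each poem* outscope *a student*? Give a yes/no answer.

Yes

*a student* and *each poem* are co-arguments of the matrix verb, with nothing but a clause-internal boundary between them.
With no island boundary between them, the object can take inverse scope over the subject via ordinary QR within the clause.
So *each poem* > *a student* is among the available readings.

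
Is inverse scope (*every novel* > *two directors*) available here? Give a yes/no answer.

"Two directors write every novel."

Yes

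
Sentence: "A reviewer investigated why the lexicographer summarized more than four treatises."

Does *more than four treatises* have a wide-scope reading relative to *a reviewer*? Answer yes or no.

The DP *more than four treatises* is contained in the embedded question *why the lexicographer summarized more than four treatises*.
Embedded wh-clauses are opaque for QR, so the quantifier stays inside the question.
*more than four treatises* > *a reviewer* would require crossing that boundary, which is illicit.

No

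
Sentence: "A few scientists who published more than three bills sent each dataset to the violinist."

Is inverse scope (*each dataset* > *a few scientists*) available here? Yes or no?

Although the sentence contains a relative clause (*who published more than three bills*), *each dataset* is outside it, in the matrix VP.
Nothing blocks QR of the lower DP to a position above the higher one, so inverse scope is available.
The sentence is scopally ambiguous between *a few scientists* > *each dataset* and *each dataset* > *a few scientists*.

Yes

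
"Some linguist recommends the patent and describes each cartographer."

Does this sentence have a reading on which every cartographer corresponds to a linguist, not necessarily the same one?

No

This is the *each cartographer* > *some linguist* reading.
The DP *each cartographer* is contained in one conjunct of the coordinate structure (*describes each cartographer*).
The Coordinate Structure Constraint blocks movement (including QR) out of a single conjunct.
*each cartographer* > *some linguist* would require crossing that boundary, which is illicit.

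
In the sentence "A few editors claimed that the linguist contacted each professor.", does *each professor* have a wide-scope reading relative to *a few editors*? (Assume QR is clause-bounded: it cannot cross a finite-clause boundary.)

No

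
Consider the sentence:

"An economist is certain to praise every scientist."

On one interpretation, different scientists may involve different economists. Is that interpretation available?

Yes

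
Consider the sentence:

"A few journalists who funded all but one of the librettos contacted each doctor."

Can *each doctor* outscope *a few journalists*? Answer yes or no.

Yes

*each doctor* sits in the matrix clause, not in the relative clause on *a few journalists*.
Nothing blocks QR of the lower DP to a position above the higher one, so inverse scope is available.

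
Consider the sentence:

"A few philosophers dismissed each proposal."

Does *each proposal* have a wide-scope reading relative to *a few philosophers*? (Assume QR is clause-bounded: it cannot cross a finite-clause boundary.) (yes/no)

Both DPs are arguments of the same predicate; there is no clause or island boundary between them.
QR within a single clause is free, so the lower quantifier may take scope over the higher one.

Yes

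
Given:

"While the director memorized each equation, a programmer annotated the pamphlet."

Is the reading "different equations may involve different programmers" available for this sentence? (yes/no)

The paraphrase describes the scope ordering *each equation* > *a programmer*.
Structurally, *each equation* is inside the adjunct clause *while the director memorized each equation*.
Since the clause is an adjunct (not a complement), the Adjunct Condition blocks QR across its edge.
The ordering *each equation* > *a programmer* is therefore underivable.

No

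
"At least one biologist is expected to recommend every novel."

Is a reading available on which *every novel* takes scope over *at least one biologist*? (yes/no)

The matrix predicate is a raising verb, whose infinitival complement is not a scope island — *every novel* can QR into the matrix clause.
Nothing blocks QR of the lower DP to a position above the higher one, so inverse scope is available.

Yes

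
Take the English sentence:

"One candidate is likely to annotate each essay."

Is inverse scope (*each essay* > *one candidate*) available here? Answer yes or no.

Yes

Raising constructions are monoclausal for scope purposes; *each essay* is not separated from *one candidate* by any island.
Ordinary QR to a clause-peripheral position gives the wide-scope LF for the lower DP.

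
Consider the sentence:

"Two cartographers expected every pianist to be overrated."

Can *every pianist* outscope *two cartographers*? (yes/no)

*every pianist* is the subject of an ECM infinitive — the infinitival complement of an ECM verb is not a scope island, so *every pianist* can raise into the matrix clause.
Nothing blocks QR of the lower DP to a position above the higher one, so inverse scope is available.

Yes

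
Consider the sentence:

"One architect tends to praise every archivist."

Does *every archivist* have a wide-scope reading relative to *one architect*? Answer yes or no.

Yes

*every archivist* is the object of the infinitival complement of a raising predicate; raising infinitives are transparent for QR, so the two DPs are in effect clausemates.
Clause-internal QR can adjoin the lower DP above the subject, yielding the inverse reading.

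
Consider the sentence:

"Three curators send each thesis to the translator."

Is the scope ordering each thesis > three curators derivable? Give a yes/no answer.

Yes

Both DPs are arguments of the same predicate; there is no clause or island boundary between them.
With no island boundary between them, the object can take inverse scope over the subject via ordinary QR within the clause.
So *each thesis* > *three curators* is among the available readings.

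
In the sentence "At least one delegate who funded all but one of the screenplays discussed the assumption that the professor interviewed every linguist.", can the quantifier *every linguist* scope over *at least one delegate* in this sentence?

No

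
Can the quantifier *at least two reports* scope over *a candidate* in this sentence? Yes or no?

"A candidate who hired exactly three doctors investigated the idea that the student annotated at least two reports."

No

Structurally, *at least two reports* is inside the complex NP *the idea that the student annotated at least two reports*.
Since the clause is the complement of a nominal head, the CNPC blocks scope extraction.
So the wide-scope reading for *at least two reports* is blocked.
(Only the surface reading survives: one fixed candidate with respect to all the relevant reports.)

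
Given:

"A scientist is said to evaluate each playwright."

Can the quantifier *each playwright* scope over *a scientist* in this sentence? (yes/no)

Yes

*each playwright* is inside a raising infinitive, which is transparent to QR (no CP barrier), so it behaves as a matrix argument.
Since no island is crossed, the inverse ordering is licensed alongside surface scope.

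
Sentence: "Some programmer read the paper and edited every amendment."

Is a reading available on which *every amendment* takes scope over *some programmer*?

*every amendment* occurs within one conjunct of the coordinate structure (*edited every amendment*).
A quantifier cannot raise out of one conjunct of a coordination across the whole coordinate structure — the CSC applies to QR.
The inverse ordering *every amendment* > *some programmer* is therefore underivable.

No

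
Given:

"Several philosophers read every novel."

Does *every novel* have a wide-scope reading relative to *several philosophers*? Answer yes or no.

Yes

*every novel* and *several philosophers* are in the same minimal clause.
With no island boundary between them, the object can take inverse scope over the subject via ordinary QR within the clause.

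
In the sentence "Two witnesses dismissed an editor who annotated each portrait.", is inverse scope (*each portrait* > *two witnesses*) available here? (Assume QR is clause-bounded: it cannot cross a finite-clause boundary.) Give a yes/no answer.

No

Structurally, *each portrait* is inside the relative clause *who annotated each portrait* modifying *an editor*.
Relative clauses block scope extraction: QR cannot target a position outside the modified NP.
Hence only narrow scope for *each portrait* (under *two witnesses*) survives.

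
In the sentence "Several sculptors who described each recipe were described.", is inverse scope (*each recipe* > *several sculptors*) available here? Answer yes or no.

No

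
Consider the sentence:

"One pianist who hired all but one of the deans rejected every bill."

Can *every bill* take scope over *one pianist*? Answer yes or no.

Yes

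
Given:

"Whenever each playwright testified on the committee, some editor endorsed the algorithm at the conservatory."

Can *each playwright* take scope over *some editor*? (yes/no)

No

The DP *each playwright* is contained in the adjunct clause *whenever each playwright testified on the committee*.
Scope out of an adjunct clause is unavailable: QR respects the adjunct-island constraint.
*each playwright* is confined to the island and cannot take scope over *some editor*.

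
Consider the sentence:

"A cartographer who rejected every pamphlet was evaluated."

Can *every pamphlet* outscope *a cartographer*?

*every pamphlet* occurs within the relative clause *who rejected every pamphlet*.
Relative clauses block scope extraction: QR cannot target a position outside the modified NP.
So *every pamphlet* cannot raise to a position above *a cartographer*.

No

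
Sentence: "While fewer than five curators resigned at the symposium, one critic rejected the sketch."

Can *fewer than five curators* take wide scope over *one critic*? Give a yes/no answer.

No

The DP *fewer than five curators* is contained in the adjunct clause *while fewer than five curators resigned at the symposium*.
Since the clause is an adjunct (not a complement), the Adjunct Condition blocks QR across its edge.
*fewer than five curators* > *one critic* would require crossing that boundary, which is illicit.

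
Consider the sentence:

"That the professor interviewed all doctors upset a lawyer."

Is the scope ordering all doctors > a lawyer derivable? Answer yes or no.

No

*all doctors* occurs within the sentential subject *that the professor interviewed all doctors*.
Subjects — clausal subjects included — are islands for extraction, and QR is no exception.
*all doctors* is confined to the island and cannot take scope over *a lawyer*.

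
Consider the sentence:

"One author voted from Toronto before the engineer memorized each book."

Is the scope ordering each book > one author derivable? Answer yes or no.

*each book* occurs within the adjunct clause *before the engineer memorized each book*.
Adverbial clauses are not L-marked, so they are barriers for QR — the quantifier cannot escape the adjunct.
So *each book* cannot raise high enough to outscope *one author*; only the surface ordering *one author* > *each book* is available.
(Only the surface reading survives: one fixed author with respect to all the relevant books.)

No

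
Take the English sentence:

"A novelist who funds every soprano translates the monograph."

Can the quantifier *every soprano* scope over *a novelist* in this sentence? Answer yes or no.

No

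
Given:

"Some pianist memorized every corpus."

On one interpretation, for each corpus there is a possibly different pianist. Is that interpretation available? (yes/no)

Yes

This is the *every corpus* > *some pianist* reading.
Both DPs are arguments of the same predicate; there is no clause or island boundary between them.
No island intervenes, so both surface and inverse scope are derivable.
Both orderings are possible: *some pianist* > *every corpus* and *every corpus* > *some pianist*.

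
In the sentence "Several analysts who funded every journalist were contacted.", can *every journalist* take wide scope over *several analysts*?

No

The target quantifier *every journalist* is part of the relative clause *who funded every journalist*.
Relative clauses are scope islands: a quantifier cannot QR out of a relative clause to take scope in the matrix clause.
So *every journalist* cannot raise high enough to outscope *several analysts*; only the surface ordering *several analysts* > *every journalist* is available.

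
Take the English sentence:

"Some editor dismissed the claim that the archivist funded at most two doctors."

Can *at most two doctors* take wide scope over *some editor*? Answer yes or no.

*at most two doctors* is embedded in the complex NP *the claim that the archivist funded at most two doctors*.
The Complex NP Constraint bars QR out of the complement clause of a noun.
*at most two doctors* is confined to the island and cannot take scope over *some editor*.

No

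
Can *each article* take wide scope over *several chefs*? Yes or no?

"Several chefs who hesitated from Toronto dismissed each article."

The relative clause *who hesitated from Toronto* modifies *several chefs*, but *each article* is not inside that relative clause — it is an argument of the matrix verb.
Since no island is crossed, the inverse ordering is licensed alongside surface scope.
Both orderings are possible: *several chefs* > *each article* and *each article* > *several chefs*.

Yes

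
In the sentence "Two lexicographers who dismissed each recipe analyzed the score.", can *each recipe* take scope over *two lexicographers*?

No

*each recipe* occurs within the relative clause *who dismissed each recipe*.
Quantifiers inside a relative clause are trapped there; the RC boundary blocks QR.
*each recipe* is confined to the island and cannot take scope over *two lexicographers*.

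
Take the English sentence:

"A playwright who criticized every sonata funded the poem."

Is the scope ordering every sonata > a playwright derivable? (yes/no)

No

The target quantifier *every sonata* is part of the relative clause *who criticized every sonata*.
Relative clauses are scope islands: a quantifier cannot QR out of a relative clause to take scope in the matrix clause.
*every sonata* > *a playwright* would require crossing that boundary, which is illicit.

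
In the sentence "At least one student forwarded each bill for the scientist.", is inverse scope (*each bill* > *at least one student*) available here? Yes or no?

Yes

*each bill* and *at least one student* are in the same minimal clause.
Nothing blocks QR of the lower DP to a position above the higher one, so inverse scope is available.
So *each bill* > *at least one student* is among the available readings.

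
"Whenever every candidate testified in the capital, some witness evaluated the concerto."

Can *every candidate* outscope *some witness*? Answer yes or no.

*every candidate* occurs within the adjunct clause *whenever every candidate testified in the capital*.
Since the clause is an adjunct (not a complement), the Adjunct Condition blocks QR across its edge.
*every candidate* is confined to the island and cannot take scope over *some witness*.

No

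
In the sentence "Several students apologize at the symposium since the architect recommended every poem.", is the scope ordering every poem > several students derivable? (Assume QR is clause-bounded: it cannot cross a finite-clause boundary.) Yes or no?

No

Structurally, *every poem* is inside the adjunct clause *since the architect recommended every poem*.
Since the clause is an adjunct (not a complement), the Adjunct Condition blocks QR across its edge.
There is no licit LF on which *every poem* c-commands *several students*.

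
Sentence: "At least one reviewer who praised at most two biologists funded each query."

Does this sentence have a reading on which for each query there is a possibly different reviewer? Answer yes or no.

Yes

This is the *each query* > *at least one reviewer* reading.
The relative clause *who praised at most two biologists* modifies *at least one reviewer*, but *each query* is not inside that relative clause — it is an argument of the matrix verb.
No island intervenes, so both surface and inverse scope are derivable.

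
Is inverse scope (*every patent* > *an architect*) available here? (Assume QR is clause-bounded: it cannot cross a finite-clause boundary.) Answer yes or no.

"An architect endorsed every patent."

*every patent* is the matrix object and *an architect* the matrix subject; the two are clausemates.
Clause-internal QR can adjoin the lower DP above the subject, yielding the inverse reading.

Yes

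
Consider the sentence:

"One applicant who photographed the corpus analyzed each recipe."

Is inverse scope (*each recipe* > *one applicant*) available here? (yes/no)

Yes

Although the sentence contains a relative clause (*who photographed the corpus*), *each recipe* is outside it, in the matrix VP.
With no island boundary between them, the object can take inverse scope over the subject via ordinary QR within the clause.
So *each recipe* > *one applicant* is among the available readings.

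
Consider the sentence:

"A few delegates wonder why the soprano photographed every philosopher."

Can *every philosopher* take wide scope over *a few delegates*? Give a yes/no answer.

No

Structurally, *every philosopher* is inside the embedded question *why the soprano photographed every philosopher*.
Embedded questions are wh-islands: a quantifier inside an indirect question cannot QR into the matrix clause.
Hence only narrow scope for *every philosopher* (under *a few delegates*) survives.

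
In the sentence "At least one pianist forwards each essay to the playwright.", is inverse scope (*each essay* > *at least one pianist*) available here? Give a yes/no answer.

Yes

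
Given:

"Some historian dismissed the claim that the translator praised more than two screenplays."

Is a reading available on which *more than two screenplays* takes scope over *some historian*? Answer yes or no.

No

Structurally, *more than two screenplays* is inside the complex NP *the claim that the translator praised more than two screenplays*.
The complex NP is opaque for QR — the quantifier is frozen inside the noun's complement.
So the wide-scope reading for *more than two screenplays* is blocked.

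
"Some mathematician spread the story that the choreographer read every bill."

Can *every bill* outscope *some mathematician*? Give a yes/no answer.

The target quantifier *every bill* is part of the complex NP *the story that the choreographer read every bill*.
The complex NP is opaque for QR — the quantifier is frozen inside the noun's complement.
Hence only narrow scope for *every bill* (under *some mathematician*) survives.
(Only the surface reading survives: one fixed mathematician with respect to all the relevant bills.)

No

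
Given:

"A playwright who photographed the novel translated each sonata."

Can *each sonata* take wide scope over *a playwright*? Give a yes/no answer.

Yes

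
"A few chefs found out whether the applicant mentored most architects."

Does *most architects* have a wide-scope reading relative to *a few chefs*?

No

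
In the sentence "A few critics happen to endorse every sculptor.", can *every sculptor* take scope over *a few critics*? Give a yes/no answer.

Yes

Raising constructions are monoclausal for scope purposes; *every sculptor* is not separated from *a few critics* by any island.
Ordinary QR to a clause-peripheral position gives the wide-scope LF for the lower DP.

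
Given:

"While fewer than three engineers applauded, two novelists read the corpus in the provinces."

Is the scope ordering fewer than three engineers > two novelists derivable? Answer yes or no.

No

*fewer than three engineers* occurs within the adjunct clause *while fewer than three engineers applauded*.
The adjunct-island constraint bars QR out of an adverbial clause.
*fewer than three engineers* is confined to the island and cannot take scope over *two novelists*.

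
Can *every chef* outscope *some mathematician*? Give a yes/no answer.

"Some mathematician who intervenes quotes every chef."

*every chef* is a matrix argument; only *some mathematician* is modified by the relative clause *who intervenes*, so the RC island is irrelevant to the target quantifier.
Since no island is crossed, the inverse ordering is licensed alongside surface scope.

Yes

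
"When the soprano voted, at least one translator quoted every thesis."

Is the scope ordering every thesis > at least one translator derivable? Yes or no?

Neither queried DP is inside the adjunct, so the adjunct-island constraint does not apply.
QR within a single clause is free, so the lower quantifier may take scope over the higher one.
Both orderings are possible: *at least one translator* > *every thesis* and *every thesis* > *at least one translator*.

Yes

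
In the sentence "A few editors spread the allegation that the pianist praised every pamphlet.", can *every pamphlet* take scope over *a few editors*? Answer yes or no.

No

Structurally, *every pamphlet* is inside the complex NP *the allegation that the pianist praised every pamphlet*.
The Complex NP Constraint bars QR out of the complement clause of a noun.
So *every pamphlet* cannot raise high enough to outscope *a few editors*; only the surface ordering *a few editors* > *every pamphlet* is available.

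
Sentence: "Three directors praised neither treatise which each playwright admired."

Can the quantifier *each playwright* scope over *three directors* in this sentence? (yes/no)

The target quantifier *each playwright* is part of the relative clause *which each playwright admired* modifying *neither treatise*.
QR out of a relative clause is ruled out by the relative-clause island constraint.
*each playwright* is confined to the island and cannot take scope over *three directors*.

No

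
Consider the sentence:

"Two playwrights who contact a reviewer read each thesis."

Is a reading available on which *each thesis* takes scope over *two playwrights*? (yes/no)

The RC *who contact a reviewer* is an island, but *each thesis* is not inside it — it is the matrix object, a clausemate of *two playwrights*.
Clause-internal QR can adjoin the lower DP above the subject, yielding the inverse reading.
So *each thesis* > *two playwrights* is among the available readings.

Yes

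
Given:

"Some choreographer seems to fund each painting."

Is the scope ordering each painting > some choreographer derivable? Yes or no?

Raising constructions are monoclausal for scope purposes; *each painting* is not separated from *some choreographer* by any island.
Since no island is crossed, the inverse ordering is licensed alongside surface scope.
The sentence is scopally ambiguous between *some choreographer* > *each painting* and *each painting* > *some choreographer*.

Yes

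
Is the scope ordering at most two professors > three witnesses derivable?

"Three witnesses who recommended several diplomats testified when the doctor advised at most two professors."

No

*at most two professors* sits inside the adjunct clause *when the doctor advised at most two professors*.
Adjuncts are opaque for quantifier raising; a quantifier in an adjunct stays inside it.
There is no licit LF on which *at most two professors* c-commands *three witnesses*.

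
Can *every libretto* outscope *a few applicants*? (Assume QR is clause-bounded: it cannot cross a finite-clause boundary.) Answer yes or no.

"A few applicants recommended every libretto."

*a few applicants* and *every libretto* are co-arguments of the matrix verb, with nothing but a clause-internal boundary between them.
Nothing blocks QR of the lower DP to a position above the higher one, so inverse scope is available.

Yes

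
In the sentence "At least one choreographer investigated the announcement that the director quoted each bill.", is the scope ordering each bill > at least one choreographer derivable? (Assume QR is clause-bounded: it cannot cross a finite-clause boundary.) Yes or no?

No

Structurally, *each bill* is inside the complex NP *the announcement that the director quoted each bill*.
The Complex NP Constraint bars QR out of the complement clause of a noun.
Hence only narrow scope for *each bill* (under *at least one choreographer*) survives.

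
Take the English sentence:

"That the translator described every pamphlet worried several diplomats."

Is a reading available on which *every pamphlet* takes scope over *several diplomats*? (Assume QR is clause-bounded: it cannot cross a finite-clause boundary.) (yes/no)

*every pamphlet* sits inside the sentential subject *that the translator described every pamphlet*.
The Sentential Subject Constraint rules out raising the quantifier out of the that-clause subject.
*every pamphlet* > *several diplomats* would require crossing that boundary, which is illicit.

No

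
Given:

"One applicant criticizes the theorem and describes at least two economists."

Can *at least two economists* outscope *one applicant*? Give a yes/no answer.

No

*at least two economists* occurs within one conjunct of the coordinate structure (*describes at least two economists*).
Asymmetric QR out of one conjunct violates the Coordinate Structure Constraint.
*at least two economists* is confined to the island and cannot take scope over *one applicant*.
(Only the surface reading survives: one fixed applicant with respect to all the relevant economists.)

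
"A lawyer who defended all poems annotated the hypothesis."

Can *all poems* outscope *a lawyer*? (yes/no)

No

Structurally, *all poems* is inside the relative clause *who defended all poems*.
Relative clauses are scope islands: a quantifier cannot QR out of a relative clause to take scope in the matrix clause.
So *all poems* cannot raise high enough to outscope *a lawyer*; only the surface ordering *a lawyer* > *all poems* is available.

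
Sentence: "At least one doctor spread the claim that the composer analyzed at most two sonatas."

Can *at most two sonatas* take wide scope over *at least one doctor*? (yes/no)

No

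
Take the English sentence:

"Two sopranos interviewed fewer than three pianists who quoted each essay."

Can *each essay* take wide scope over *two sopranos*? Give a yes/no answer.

No

*each essay* sits inside the relative clause *who quoted each essay* modifying *fewer than three pianists*.
Relative clauses block scope extraction: QR cannot target a position outside the modified NP.
The inverse ordering *each essay* > *two sopranos* is therefore underivable.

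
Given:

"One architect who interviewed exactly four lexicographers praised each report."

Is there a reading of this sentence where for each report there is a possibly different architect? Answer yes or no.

Yes

That reading corresponds to *each report* > *one architect*.
The relative clause *who interviewed exactly four lexicographers* modifies *one architect*, but *each report* is not inside that relative clause — it is an argument of the matrix verb.
QR within a single clause is free, so the lower quantifier may take scope over the higher one.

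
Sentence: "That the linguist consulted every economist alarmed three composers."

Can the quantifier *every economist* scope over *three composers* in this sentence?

*every economist* sits inside the sentential subject *that the linguist consulted every economist*.
Sentential subjects are islands: a quantifier inside the subject clause cannot raise over the matrix predicate.
There is no licit LF on which *every economist* c-commands *three composers*.

No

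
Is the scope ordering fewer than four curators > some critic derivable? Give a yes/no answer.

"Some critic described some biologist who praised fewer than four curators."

The DP *fewer than four curators* is contained in the relative clause *who praised fewer than four curators* modifying *some biologist*.
Relative clauses block scope extraction: QR cannot target a position outside the modified NP.
The inverse ordering *fewer than four curators* > *some critic* is therefore underivable.

No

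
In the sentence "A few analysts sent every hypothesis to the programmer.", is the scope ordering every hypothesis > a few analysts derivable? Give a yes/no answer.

*a few analysts* and *every hypothesis* are co-arguments of the matrix verb, with nothing but a clause-internal boundary between them.
QR within a single clause is free, so the lower quantifier may take scope over the higher one.

Yes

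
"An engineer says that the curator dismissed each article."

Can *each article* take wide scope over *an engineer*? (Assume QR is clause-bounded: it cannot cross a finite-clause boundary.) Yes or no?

*each article* occurs within the finite complement clause *that the curator dismissed each article*.
Under clause-bounded QR, a quantifier in an embedded finite clause cannot raise into the matrix clause.
Hence only narrow scope for *each article* (under *an engineer*) survives.

No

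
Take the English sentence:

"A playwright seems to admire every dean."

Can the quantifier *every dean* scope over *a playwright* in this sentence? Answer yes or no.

Yes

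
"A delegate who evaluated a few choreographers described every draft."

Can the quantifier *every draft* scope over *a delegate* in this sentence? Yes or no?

Yes

Although the sentence contains a relative clause (*who evaluated a few choreographers*), *every draft* is outside it, in the matrix VP.
QR within a single clause is free, so the lower quantifier may take scope over the higher one.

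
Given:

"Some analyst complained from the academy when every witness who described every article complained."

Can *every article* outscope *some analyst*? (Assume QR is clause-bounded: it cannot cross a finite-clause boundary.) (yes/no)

No

Structurally, *every article* is inside the relative clause *who described every article*, which is itself inside the adjunct *when every witness who described every article complained*.
Nested islands: the RC island is itself inside an adjunct island, so wide scope is doubly excluded.
*every article* > *some analyst* would require crossing that boundary, which is illicit.
(Only the surface reading survives: one fixed analyst with respect to all the relevant articles.)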